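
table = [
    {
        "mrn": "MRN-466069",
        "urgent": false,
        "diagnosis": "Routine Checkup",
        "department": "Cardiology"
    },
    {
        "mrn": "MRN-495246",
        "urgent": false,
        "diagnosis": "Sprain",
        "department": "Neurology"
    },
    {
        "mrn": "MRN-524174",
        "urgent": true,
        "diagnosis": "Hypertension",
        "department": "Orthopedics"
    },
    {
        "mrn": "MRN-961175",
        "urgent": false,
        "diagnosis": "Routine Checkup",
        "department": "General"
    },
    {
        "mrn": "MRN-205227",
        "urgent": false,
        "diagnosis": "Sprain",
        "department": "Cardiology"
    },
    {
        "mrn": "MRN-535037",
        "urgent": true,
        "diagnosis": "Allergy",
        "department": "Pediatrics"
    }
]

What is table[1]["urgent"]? False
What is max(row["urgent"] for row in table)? True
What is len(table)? 6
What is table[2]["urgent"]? True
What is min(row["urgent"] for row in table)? False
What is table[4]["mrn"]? "MRN-205227"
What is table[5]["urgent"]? True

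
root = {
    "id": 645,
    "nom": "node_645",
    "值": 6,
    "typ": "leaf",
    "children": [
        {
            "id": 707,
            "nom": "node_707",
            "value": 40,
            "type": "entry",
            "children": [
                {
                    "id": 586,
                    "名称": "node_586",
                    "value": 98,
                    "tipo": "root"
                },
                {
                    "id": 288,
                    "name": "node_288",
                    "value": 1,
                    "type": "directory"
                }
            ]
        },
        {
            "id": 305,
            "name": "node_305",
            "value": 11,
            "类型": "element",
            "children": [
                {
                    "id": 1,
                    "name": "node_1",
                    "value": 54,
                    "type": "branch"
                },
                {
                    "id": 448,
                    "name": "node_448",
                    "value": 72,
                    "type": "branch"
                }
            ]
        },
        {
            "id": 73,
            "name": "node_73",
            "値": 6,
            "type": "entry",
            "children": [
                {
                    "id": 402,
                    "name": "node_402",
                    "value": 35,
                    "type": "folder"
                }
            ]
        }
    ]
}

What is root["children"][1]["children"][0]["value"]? 54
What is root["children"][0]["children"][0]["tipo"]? "root"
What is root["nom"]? "node_645"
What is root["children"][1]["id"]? 305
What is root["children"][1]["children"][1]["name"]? "node_448"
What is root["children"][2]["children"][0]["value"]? 35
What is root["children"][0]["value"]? 40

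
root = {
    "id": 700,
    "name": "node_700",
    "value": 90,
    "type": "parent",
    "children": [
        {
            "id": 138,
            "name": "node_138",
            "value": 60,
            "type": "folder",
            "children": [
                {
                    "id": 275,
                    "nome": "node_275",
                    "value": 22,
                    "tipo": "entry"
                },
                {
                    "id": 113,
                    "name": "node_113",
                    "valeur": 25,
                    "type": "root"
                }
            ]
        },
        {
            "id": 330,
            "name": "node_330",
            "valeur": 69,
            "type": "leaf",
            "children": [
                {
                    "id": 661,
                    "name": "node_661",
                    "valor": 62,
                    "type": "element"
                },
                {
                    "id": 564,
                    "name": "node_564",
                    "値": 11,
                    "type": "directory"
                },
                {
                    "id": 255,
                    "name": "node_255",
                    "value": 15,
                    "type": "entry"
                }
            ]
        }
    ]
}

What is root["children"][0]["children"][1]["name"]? "node_113"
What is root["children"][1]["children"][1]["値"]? 11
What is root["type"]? "parent"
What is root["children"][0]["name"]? "node_138"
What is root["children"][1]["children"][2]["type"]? "entry"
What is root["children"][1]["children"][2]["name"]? "node_255"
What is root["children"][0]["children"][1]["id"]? 113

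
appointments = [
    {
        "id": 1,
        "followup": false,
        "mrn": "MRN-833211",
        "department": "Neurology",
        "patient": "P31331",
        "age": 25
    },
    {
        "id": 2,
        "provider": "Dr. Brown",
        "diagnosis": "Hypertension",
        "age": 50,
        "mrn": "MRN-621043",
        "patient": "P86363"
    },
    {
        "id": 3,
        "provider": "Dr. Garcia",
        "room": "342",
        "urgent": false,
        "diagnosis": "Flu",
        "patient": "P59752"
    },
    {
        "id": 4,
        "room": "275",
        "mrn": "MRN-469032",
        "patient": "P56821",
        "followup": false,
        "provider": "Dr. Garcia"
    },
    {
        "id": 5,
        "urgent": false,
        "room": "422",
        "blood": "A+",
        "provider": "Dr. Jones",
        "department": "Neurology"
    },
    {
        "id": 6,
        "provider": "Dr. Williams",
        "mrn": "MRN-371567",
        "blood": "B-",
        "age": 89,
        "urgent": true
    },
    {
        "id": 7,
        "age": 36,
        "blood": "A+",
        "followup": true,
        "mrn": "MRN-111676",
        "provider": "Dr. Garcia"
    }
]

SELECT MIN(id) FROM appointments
1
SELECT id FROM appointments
[1, 2, 3, 4, 5, 6, 7]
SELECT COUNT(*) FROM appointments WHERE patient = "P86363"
1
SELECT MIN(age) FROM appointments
25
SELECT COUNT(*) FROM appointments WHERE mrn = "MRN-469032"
1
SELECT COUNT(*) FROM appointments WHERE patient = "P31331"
1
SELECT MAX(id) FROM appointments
7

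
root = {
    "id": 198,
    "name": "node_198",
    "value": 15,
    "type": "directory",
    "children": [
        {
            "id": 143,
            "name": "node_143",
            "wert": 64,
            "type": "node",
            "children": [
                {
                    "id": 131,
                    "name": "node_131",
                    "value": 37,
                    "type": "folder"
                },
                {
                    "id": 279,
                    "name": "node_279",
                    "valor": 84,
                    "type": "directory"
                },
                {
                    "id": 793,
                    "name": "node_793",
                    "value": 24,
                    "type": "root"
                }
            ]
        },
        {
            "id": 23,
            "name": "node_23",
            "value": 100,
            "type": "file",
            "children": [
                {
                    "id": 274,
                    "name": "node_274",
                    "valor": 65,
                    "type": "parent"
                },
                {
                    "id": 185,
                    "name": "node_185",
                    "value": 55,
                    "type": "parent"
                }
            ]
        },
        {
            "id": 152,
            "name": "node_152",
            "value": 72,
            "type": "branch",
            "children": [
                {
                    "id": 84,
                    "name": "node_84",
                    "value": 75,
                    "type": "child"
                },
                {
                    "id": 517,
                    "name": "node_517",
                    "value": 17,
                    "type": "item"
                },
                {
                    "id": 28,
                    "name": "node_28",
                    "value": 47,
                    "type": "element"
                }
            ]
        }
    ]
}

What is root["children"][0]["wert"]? 64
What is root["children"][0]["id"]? 143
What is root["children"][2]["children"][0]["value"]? 75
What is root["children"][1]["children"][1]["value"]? 55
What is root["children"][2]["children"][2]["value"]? 47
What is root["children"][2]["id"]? 152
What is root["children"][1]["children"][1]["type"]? "parent"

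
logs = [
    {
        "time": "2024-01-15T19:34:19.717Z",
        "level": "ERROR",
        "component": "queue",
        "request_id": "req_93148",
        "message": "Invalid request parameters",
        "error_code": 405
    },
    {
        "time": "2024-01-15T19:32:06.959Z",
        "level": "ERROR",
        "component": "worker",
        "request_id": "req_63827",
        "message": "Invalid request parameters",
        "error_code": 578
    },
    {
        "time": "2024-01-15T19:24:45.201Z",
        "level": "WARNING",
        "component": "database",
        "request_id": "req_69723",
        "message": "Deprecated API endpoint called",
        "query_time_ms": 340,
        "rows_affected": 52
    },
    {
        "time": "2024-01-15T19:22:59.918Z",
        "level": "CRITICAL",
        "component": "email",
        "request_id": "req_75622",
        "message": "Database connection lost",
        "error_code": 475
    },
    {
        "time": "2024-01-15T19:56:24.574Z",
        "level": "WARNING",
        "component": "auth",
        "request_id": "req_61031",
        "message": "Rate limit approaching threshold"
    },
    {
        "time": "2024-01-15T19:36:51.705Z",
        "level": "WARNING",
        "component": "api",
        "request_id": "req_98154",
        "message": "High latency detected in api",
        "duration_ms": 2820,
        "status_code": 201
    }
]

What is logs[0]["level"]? "ERROR"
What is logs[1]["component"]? "worker"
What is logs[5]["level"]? "WARNING"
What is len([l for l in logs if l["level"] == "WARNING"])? 3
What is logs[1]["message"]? "Invalid request parameters"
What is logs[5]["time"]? "2024-01-15T19:36:51.705Z"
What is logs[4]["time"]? "2024-01-15T19:56:24.574Z"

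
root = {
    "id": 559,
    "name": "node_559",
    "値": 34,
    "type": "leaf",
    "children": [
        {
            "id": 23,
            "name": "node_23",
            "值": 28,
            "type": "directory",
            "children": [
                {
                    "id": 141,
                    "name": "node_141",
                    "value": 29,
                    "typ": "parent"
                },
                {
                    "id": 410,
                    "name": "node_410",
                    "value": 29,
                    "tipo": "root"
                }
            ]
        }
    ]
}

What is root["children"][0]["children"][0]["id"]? 141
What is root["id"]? 559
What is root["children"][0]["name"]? "node_23"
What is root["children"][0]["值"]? 28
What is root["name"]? "node_559"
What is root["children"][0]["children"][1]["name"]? "node_410"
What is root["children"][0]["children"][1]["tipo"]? "root"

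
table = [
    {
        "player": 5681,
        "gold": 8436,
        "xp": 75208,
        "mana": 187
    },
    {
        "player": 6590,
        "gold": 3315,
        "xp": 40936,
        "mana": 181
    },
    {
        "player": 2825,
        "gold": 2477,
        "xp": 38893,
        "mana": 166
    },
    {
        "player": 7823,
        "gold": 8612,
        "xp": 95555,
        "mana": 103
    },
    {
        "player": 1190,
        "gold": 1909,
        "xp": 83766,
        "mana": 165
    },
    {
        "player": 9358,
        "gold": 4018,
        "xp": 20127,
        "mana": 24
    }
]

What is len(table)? 6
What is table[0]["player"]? 5681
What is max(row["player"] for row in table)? 9358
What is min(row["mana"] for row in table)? 24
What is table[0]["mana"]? 187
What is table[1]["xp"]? 40936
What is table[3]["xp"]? 95555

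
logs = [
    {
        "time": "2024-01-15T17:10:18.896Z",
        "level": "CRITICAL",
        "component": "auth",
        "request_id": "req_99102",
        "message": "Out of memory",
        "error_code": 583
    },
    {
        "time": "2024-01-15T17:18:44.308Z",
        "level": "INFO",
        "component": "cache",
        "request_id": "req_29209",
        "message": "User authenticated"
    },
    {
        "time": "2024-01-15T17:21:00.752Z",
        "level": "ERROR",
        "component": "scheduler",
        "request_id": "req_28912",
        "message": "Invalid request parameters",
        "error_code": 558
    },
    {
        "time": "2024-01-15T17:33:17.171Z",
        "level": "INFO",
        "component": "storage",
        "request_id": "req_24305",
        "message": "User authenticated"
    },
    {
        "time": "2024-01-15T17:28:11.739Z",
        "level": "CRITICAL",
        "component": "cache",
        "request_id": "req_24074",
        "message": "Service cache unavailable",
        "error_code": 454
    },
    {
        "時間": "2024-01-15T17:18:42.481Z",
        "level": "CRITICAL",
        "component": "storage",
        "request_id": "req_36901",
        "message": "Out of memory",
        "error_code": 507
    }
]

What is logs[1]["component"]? "cache"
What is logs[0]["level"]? "CRITICAL"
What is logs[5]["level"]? "CRITICAL"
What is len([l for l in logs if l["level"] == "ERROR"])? 1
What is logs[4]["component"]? "cache"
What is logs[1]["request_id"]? "req_29209"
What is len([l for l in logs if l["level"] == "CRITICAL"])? 3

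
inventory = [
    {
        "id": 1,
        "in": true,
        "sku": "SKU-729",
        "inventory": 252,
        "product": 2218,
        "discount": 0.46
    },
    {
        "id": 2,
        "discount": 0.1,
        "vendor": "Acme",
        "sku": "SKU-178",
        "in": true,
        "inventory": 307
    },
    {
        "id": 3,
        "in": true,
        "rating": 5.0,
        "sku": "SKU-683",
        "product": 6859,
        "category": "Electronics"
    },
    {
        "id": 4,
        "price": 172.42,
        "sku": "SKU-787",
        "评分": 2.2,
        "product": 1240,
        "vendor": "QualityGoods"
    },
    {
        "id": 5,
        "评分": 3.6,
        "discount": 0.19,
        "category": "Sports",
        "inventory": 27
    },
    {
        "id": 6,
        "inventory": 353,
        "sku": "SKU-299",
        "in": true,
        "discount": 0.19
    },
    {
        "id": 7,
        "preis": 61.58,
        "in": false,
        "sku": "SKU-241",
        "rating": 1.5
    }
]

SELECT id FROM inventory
[1, 2, 3, 4, 5, 6, 7]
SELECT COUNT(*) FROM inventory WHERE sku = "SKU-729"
1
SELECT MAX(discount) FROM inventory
0.46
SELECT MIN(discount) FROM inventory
0.1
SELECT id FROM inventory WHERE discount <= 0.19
[2, 5, 6]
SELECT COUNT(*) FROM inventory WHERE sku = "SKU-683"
1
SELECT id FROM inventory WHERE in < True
[7]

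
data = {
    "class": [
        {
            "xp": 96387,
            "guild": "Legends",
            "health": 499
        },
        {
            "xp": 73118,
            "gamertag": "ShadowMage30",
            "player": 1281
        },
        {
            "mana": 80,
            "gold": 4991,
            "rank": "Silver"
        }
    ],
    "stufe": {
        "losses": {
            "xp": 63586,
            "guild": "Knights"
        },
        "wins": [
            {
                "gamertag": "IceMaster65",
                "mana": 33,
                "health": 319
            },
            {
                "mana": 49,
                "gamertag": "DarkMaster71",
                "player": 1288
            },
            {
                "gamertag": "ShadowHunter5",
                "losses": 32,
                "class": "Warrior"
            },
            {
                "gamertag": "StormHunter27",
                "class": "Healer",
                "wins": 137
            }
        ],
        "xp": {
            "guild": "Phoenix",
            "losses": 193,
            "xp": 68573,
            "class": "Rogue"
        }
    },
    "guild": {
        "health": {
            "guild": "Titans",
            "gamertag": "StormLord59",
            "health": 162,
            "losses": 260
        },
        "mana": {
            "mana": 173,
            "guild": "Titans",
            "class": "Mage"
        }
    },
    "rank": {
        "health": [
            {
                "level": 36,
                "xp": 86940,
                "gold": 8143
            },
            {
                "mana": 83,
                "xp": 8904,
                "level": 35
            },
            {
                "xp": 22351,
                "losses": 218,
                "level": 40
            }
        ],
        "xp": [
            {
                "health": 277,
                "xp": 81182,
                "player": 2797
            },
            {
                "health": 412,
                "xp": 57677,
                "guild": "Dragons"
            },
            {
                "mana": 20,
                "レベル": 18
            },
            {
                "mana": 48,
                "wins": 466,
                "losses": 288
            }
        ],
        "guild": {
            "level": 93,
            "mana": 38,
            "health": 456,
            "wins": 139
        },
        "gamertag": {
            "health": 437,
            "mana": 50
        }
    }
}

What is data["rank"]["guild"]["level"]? 93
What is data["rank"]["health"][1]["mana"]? 83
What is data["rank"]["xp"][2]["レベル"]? 18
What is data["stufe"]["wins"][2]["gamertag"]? "ShadowHunter5"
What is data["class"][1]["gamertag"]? "ShadowMage30"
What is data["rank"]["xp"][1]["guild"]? "Dragons"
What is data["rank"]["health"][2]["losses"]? 218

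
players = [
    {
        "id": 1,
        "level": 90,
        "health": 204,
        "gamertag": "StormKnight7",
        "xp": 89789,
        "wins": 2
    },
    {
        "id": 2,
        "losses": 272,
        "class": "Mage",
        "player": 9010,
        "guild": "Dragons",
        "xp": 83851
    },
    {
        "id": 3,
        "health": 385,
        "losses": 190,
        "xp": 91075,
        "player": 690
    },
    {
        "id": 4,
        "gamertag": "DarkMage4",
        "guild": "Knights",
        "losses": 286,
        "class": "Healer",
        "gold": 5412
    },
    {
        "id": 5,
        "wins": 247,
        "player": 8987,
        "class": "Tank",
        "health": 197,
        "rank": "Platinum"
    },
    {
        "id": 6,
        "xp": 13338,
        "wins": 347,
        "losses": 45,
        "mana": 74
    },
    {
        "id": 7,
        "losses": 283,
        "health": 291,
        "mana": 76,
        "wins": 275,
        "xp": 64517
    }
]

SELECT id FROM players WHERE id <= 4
[1, 2, 3, 4]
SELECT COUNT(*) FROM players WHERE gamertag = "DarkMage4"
1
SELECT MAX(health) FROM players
385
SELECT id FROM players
[1, 2, 3, 4, 5, 6, 7]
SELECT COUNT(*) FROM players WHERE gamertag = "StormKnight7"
1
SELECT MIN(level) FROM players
90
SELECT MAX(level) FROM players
90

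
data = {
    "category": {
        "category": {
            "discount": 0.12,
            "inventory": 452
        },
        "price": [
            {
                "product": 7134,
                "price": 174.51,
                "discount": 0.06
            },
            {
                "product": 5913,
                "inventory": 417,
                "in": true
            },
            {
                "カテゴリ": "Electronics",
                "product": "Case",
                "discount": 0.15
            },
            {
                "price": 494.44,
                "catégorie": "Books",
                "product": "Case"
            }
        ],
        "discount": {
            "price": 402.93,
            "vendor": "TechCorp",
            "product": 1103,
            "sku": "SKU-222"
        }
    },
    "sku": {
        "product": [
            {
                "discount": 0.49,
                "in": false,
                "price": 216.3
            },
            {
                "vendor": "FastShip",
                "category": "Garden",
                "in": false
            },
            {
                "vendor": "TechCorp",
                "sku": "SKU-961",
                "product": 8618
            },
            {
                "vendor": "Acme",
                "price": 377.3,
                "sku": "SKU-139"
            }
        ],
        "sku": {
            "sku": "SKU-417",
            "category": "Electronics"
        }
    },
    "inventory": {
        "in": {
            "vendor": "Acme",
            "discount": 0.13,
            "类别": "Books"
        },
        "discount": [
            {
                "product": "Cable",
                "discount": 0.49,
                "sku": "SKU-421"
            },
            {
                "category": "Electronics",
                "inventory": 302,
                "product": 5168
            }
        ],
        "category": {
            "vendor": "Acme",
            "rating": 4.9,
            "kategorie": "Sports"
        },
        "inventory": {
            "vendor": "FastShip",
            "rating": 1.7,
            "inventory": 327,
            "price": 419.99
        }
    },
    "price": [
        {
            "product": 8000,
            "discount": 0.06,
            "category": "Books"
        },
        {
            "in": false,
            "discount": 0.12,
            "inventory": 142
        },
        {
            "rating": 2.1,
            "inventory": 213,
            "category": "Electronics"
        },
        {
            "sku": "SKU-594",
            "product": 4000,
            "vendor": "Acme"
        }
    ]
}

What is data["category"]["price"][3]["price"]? 494.44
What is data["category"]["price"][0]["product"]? 7134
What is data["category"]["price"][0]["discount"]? 0.06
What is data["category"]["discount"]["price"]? 402.93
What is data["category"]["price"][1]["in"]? True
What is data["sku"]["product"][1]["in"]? False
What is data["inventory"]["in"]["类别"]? "Books"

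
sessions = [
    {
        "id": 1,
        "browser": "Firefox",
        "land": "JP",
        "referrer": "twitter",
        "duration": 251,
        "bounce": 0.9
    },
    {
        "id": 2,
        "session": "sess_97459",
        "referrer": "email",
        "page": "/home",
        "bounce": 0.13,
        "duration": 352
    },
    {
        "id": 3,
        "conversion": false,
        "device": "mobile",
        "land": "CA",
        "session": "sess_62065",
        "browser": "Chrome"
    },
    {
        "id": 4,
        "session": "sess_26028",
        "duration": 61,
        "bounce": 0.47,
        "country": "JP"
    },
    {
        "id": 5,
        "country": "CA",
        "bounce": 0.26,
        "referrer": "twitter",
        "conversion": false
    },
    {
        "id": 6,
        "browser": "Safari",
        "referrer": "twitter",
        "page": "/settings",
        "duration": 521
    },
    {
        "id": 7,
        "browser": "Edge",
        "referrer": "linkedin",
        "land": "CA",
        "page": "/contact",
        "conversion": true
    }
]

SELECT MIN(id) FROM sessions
1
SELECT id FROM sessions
[1, 2, 3, 4, 5, 6, 7]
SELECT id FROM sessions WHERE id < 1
[]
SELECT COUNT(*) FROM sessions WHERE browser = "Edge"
1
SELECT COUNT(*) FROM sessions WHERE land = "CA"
2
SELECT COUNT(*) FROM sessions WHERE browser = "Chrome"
1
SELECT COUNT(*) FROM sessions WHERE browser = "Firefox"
1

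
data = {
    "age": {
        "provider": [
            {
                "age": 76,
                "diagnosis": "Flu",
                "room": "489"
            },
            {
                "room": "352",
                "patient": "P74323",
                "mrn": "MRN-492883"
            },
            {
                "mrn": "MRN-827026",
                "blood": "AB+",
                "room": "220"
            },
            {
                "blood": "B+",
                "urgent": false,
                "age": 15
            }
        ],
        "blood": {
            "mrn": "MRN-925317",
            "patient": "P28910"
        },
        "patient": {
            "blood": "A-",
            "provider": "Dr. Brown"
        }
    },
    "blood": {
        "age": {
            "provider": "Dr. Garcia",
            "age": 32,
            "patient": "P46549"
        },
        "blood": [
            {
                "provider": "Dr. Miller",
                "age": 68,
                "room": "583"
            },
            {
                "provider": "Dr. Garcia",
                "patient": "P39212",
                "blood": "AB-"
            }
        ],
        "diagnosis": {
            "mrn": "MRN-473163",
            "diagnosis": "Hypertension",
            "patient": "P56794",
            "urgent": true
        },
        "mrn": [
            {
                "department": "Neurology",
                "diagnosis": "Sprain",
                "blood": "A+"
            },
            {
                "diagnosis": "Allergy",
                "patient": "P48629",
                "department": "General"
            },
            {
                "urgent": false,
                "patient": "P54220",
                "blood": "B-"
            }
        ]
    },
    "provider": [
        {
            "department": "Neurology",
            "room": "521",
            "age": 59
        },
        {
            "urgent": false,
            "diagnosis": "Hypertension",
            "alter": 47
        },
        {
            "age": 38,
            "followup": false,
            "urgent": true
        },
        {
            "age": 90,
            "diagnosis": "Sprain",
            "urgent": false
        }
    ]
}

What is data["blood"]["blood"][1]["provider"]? "Dr. Garcia"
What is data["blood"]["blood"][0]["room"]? "583"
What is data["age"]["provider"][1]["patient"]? "P74323"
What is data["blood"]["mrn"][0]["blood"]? "A+"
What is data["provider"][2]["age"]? 38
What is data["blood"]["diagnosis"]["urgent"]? True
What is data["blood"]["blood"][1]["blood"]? "AB-"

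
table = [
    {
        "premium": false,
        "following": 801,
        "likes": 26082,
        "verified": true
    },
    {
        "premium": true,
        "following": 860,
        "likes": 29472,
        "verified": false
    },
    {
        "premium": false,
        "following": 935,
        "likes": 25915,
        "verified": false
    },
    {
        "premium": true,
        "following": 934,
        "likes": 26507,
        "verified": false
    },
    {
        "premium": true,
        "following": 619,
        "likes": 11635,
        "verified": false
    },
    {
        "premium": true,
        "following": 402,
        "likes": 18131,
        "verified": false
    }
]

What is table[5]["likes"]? 18131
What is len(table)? 6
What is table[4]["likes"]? 11635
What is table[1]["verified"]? False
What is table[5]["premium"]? True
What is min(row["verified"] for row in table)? False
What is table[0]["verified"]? True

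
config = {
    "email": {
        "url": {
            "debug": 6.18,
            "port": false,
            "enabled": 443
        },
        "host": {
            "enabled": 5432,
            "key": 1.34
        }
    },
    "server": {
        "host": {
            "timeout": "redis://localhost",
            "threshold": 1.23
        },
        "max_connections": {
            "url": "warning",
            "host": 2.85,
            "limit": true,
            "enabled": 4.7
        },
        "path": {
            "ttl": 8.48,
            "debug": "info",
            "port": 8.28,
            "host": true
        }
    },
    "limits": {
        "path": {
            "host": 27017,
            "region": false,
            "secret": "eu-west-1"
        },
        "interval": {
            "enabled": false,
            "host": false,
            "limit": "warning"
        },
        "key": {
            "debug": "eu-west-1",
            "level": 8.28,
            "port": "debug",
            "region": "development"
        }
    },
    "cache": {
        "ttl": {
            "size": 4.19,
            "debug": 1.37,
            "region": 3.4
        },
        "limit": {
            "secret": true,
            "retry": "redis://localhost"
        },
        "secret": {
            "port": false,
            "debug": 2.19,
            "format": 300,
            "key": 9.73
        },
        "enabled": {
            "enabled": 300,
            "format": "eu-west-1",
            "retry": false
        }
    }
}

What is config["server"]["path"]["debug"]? "info"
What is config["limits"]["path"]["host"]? 27017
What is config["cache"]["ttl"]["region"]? 3.4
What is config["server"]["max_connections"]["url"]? "warning"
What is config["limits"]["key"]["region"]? "development"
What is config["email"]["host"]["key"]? 1.34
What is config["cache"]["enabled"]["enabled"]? 300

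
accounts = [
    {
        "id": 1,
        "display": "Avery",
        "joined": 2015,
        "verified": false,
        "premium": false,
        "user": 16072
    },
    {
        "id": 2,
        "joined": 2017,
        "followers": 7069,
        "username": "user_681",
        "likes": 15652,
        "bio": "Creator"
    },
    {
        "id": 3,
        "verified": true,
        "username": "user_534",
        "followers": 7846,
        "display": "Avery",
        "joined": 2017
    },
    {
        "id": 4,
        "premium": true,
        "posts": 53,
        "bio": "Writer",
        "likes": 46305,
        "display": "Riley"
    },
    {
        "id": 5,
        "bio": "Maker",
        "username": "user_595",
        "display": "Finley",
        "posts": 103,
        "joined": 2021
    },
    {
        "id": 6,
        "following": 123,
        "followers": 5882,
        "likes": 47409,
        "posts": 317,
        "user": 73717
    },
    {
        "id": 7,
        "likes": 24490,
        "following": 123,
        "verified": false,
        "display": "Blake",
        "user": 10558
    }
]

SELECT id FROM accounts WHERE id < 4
[1, 2, 3]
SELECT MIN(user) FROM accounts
10558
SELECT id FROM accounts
[1, 2, 3, 4, 5, 6, 7]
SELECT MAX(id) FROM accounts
7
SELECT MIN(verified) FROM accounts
False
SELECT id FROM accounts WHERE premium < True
[1]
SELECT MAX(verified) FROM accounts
True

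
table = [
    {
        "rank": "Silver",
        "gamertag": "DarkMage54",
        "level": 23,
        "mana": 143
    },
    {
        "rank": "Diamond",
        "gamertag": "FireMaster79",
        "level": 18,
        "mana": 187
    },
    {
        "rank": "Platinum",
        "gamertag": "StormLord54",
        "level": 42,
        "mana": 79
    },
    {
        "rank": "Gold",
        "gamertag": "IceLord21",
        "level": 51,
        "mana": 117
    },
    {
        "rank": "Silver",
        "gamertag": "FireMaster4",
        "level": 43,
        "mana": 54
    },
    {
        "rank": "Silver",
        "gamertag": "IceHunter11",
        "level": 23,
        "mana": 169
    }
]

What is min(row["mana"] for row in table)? 54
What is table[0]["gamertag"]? "DarkMage54"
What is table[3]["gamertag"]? "IceLord21"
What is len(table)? 6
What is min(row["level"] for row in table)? 18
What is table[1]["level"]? 18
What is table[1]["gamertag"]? "FireMaster79"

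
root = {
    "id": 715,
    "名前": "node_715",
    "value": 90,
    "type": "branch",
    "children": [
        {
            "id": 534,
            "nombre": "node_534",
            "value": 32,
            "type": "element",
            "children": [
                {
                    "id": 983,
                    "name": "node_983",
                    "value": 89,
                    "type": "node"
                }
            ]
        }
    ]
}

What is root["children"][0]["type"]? "element"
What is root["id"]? 715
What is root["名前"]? "node_715"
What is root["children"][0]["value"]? 32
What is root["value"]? 90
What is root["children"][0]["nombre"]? "node_534"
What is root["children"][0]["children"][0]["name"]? "node_983"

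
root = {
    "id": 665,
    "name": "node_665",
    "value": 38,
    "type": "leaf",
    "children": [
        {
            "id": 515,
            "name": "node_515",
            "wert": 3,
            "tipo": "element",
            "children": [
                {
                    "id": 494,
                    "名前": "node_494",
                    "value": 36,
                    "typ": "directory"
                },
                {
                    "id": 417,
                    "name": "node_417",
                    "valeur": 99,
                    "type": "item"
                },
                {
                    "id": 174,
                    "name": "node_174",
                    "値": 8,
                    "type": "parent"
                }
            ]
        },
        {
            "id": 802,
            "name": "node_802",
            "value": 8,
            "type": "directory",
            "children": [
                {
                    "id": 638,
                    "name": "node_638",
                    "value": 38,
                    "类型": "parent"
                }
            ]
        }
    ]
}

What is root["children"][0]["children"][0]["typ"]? "directory"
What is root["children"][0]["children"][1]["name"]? "node_417"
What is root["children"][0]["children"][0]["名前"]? "node_494"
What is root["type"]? "leaf"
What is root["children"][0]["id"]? 515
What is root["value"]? 38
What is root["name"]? "node_665"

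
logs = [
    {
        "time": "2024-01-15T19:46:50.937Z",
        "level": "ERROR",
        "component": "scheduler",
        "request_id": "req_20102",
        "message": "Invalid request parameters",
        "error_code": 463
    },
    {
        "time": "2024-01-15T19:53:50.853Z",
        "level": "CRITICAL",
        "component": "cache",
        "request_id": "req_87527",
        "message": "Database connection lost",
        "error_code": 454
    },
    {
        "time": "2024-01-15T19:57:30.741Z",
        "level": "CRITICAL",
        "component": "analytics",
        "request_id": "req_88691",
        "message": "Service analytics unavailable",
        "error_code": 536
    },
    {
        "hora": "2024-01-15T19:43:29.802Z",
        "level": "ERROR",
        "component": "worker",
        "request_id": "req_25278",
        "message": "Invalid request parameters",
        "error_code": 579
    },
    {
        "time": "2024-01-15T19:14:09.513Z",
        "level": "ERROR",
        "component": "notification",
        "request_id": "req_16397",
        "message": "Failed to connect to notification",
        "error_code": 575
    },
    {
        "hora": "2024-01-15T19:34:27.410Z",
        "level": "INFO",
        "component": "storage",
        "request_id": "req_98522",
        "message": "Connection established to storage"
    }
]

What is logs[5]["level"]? "INFO"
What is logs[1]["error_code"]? 454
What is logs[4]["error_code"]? 575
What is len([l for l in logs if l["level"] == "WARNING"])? 0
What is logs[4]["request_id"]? "req_16397"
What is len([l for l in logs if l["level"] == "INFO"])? 1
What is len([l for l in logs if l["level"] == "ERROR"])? 3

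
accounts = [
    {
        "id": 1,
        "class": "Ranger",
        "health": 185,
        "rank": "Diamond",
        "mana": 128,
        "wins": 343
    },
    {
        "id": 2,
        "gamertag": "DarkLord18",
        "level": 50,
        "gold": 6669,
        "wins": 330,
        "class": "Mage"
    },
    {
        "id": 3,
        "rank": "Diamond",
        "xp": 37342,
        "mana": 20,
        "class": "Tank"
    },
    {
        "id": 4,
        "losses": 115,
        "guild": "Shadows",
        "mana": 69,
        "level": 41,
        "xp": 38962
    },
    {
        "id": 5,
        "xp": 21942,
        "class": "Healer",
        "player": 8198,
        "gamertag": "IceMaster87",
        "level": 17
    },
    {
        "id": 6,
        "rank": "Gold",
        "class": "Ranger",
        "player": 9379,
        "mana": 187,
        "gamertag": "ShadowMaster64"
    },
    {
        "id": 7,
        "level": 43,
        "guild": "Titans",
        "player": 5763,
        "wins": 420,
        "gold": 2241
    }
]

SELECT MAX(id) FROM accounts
7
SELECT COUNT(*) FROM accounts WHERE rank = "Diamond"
2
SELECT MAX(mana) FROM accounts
187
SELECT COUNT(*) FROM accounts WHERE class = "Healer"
1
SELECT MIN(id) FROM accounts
1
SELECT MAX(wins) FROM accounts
420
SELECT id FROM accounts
[1, 2, 3, 4, 5, 6, 7]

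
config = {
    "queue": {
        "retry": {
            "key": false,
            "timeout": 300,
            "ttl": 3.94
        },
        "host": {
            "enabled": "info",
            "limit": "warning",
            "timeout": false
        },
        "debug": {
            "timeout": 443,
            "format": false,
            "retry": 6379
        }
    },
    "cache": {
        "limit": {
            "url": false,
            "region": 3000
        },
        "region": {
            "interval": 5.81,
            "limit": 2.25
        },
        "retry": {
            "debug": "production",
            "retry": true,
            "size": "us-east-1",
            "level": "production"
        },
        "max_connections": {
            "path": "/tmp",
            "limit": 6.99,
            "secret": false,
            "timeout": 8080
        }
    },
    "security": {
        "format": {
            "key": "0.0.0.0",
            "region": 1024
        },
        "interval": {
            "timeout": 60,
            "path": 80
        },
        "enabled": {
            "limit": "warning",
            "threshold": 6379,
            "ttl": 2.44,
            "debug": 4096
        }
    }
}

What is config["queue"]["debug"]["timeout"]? 443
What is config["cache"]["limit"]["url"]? False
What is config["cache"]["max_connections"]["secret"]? False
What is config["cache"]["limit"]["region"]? 3000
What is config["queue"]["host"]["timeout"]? False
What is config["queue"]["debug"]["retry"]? 6379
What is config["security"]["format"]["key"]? "0.0.0.0"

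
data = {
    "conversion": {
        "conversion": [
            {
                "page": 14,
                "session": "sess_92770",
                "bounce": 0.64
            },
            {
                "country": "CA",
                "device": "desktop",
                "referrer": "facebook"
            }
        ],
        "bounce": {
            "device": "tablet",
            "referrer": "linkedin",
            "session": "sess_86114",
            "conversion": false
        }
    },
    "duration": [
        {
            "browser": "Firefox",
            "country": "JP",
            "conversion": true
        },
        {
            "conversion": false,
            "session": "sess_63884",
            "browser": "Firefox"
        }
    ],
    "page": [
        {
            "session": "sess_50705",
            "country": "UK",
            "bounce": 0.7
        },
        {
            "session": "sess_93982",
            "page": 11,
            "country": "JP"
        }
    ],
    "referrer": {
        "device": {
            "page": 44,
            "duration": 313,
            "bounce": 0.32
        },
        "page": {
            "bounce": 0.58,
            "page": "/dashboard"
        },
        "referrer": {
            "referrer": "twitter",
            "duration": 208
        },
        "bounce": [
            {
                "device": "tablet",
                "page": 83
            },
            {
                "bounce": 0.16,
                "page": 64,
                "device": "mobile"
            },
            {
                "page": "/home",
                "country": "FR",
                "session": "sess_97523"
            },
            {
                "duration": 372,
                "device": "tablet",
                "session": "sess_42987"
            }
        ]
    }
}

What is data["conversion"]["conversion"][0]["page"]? 14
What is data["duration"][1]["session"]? "sess_63884"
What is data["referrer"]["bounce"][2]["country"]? "FR"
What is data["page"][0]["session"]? "sess_50705"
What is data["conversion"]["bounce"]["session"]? "sess_86114"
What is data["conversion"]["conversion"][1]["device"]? "desktop"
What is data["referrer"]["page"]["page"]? "/dashboard"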